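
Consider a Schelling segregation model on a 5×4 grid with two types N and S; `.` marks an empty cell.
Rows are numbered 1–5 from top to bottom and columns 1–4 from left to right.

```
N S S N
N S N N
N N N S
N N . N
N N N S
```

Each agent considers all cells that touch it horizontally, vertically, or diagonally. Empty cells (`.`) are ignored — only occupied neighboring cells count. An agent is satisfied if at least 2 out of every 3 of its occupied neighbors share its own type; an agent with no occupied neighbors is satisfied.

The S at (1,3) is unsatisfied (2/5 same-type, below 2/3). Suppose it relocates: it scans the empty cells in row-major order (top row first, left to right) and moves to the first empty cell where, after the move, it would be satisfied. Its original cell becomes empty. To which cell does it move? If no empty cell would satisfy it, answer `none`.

Vacating (1,3). Empty cells in order:
  (4,3): 2/8 same-type → still unsatisfied.

none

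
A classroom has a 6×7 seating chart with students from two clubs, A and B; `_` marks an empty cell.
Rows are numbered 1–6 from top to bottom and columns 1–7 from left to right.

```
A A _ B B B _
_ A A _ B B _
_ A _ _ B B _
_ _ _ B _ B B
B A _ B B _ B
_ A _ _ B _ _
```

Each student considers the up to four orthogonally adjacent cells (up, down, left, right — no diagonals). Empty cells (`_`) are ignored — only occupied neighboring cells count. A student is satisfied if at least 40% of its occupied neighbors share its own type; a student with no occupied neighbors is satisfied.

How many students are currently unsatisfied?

Row 1: (1,1)A 1/1 satisfied · (1,2)A 2/2 satisfied · (1,4)B 1/1 satisfied · (1,5)B 3/3 satisfied · (1,6)B 2/2 satisfied
Row 2: (2,2)A 3/3 satisfied · (2,3)A 1/1 satisfied · (2,5)B 3/3 satisfied · (2,6)B 3/3 satisfied
Row 3: (3,2)A 1/1 satisfied · (3,5)B 2/2 satisfied · (3,6)B 3/3 satisfied
Row 4: (4,4)B 1/1 satisfied · (4,6)B 2/2 satisfied · (4,7)B 2/2 satisfied
Row 5: (5,1)B 0/1 not · (5,2)A 1/2 satisfied · (5,4)B 2/2 satisfied · (5,5)B 2/2 satisfied · (5,7)B 1/1 satisfied
Row 6: (6,2)A 1/1 satisfied · (6,5)B 1/1 satisfied
Unsatisfied: (5,1) — 1 in total.

1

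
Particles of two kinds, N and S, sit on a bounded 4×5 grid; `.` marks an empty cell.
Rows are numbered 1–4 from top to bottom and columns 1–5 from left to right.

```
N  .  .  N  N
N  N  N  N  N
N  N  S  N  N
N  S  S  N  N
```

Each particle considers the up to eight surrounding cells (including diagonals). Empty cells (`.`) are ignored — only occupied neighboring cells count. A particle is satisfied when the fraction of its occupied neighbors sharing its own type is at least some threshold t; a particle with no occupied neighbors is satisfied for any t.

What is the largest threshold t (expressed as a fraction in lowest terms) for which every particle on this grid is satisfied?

Row 1: (1,1)N 2/2 · (1,4)N 4/4 · (1,5)N 3/3
Row 2: (2,1)N 4/4 · (2,2)N 5/6 · (2,3)N 5/6 · (2,4)N 6/7 · (2,5)N 5/5
Row 3: (3,1)N 4/5 · (3,2)N 5/8 · (3,3)S 2/8 · (3,4)N 6/8 · (3,5)N 5/5
Row 4: (4,1)N 2/3 · (4,2)S 2/5 · (4,3)S 2/5 · (4,4)N 3/5 · (4,5)N 3/3
The smallest same-type fraction is 2/8 at (3,3), which reduces to 1/4. Any threshold above that leaves this particle unsatisfied.

1/4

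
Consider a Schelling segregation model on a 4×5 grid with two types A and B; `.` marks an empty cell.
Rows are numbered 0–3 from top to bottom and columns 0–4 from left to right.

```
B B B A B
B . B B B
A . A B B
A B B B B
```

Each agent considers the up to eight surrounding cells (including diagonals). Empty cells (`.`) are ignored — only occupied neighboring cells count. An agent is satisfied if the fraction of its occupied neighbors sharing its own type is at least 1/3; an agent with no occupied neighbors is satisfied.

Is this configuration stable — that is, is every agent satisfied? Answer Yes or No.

No

Row 0: (0,0)B 2/2 ok · (0,1)B 4/4 ok · (0,2)B 3/4 ok · (0,3)A 0/5 unhappy · (0,4)B 2/3 ok
Row 1: (1,0)B 2/3 ok · (1,2)B 4/6 ok · (1,3)B 6/8 ok · (1,4)B 4/5 ok
Row 2: (2,0)A 1/3 ok · (2,2)A 0/6 unhappy · (2,3)B 7/8 ok · (2,4)B 5/5 ok
Row 3: (3,0)A 1/2 ok · (3,1)B 1/4 unhappy · (3,2)B 3/4 ok · (3,3)B 4/5 ok · (3,4)B 3/3 ok
For instance (0,3) has only 0/5 same-type neighbors, below 1/3.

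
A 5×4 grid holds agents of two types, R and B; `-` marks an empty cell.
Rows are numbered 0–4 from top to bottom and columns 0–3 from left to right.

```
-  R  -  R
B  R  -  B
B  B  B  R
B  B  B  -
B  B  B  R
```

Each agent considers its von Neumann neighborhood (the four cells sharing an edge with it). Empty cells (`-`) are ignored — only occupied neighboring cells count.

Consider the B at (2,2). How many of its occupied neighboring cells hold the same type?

Occupied neighbors of (2,2): (3,2)=B, (2,1)=B, (2,3)=R.
Same type (B): 2 of 3.

2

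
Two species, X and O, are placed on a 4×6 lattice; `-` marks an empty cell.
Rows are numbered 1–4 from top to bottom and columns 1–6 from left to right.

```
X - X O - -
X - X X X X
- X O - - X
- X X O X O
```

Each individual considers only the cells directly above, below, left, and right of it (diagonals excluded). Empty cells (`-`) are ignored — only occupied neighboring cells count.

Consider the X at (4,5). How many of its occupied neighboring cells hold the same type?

Occupied neighbors of (4,5): (4,4)=O, (4,6)=O.
Same type (X): 0 of 2.

0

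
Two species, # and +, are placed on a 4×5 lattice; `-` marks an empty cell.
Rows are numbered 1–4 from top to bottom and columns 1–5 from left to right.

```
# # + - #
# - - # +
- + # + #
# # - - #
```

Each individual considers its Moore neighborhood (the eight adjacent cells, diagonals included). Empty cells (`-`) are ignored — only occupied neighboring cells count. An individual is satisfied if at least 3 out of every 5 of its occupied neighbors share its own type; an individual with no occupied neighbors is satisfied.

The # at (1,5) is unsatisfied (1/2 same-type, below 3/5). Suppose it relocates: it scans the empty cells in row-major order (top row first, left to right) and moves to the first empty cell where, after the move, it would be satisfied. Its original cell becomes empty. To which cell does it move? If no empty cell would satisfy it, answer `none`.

(2,2)

Vacating (1,5). Empty cells in order:
  (1,4): 1/3 same-type → still unsatisfied.
  (2,2): 4/6 same-type → satisfied — stop here.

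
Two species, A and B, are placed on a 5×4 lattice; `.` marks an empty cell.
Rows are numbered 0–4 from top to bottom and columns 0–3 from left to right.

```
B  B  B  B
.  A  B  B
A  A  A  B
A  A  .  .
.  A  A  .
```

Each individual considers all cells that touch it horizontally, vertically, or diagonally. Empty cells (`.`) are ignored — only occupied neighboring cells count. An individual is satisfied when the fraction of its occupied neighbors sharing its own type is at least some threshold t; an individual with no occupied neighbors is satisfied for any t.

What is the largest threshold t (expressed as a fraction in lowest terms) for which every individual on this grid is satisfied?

Row 0: (0,0)B 1/2 · (0,1)B 3/4 · (0,2)B 4/5 · (0,3)B 3/3
Row 1: (1,1)A 3/7 · (1,2)B 5/8 · (1,3)B 4/5
Row 2: (2,0)A 4/4 · (2,1)A 5/6 · (2,2)A 3/6 · (2,3)B 2/3
Row 3: (3,0)A 4/4 · (3,1)A 6/6
Row 4: (4,1)A 3/3 · (4,2)A 2/2
The smallest same-type fraction is 3/7 at (1,1), which reduces to 3/7. Any threshold above that leaves this individual unsatisfied.

3/7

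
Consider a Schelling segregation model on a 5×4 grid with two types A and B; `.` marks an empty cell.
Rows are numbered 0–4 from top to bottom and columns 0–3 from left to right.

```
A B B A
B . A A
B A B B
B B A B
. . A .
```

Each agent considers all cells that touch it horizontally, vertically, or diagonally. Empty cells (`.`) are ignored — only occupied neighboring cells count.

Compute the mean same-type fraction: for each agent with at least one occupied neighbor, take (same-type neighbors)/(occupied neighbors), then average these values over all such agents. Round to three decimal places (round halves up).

(0,0)A 0/2
(0,1)B 2/4
(0,2)B 1/4
(0,3)A 2/3
(1,0)B 2/4
(1,2)A 3/7
(1,3)A 2/5
(2,0)B 3/4
(2,1)A 2/7
(2,2)B 3/7
(2,3)B 2/5
(3,0)B 2/3
(3,1)B 3/6
(3,2)A 2/6
(3,3)B 2/4
(4,2)A 1/3
Sum over 16 agents: 0/2 + 2/4 + 1/4 + 2/3 + 2/4 + 3/7 + 2/5 + 3/4 + 2/7 + 3/7 + 2/5 + 2/3 + 3/6 + 2/6 + 2/4 + 1/3 = 243/35; mean = 243/35 ÷ 16 = 243/560 = 0.433928… → 0.434.

0.434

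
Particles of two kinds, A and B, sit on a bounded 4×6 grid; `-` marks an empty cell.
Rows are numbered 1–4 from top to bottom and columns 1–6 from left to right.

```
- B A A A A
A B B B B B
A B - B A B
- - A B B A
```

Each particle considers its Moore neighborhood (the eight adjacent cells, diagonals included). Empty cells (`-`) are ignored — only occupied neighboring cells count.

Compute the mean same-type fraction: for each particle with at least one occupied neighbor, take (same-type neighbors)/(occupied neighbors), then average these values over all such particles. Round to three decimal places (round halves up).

0.412

(1,2)B 2/4
(1,3)A 1/5
(1,4)A 2/5
(1,5)A 2/5
(1,6)A 1/3
(2,1)A 1/4
(2,2)B 3/6
(2,3)B 5/7
(2,4)B 3/7
(2,5)B 4/8
(2,6)B 2/5
(3,1)A 1/3
(3,2)B 2/5
(3,4)B 5/7
(3,5)A 1/8
(3,6)B 3/5
(4,3)A 0/3
(4,4)B 2/4
(4,5)B 3/5
(4,6)A 1/3
Sum over 20 particles: 2/4 + 1/5 + 2/5 + 2/5 + 1/3 + 1/4 + 3/6 + 5/7 + 3/7 + 4/8 + 2/5 + 1/3 + 2/5 + 5/7 + 1/8 + 3/5 + 0/3 + 2/4 + 3/5 + 1/3 = 461/56; mean = 461/56 ÷ 20 = 461/1120 = 0.411607… → 0.412.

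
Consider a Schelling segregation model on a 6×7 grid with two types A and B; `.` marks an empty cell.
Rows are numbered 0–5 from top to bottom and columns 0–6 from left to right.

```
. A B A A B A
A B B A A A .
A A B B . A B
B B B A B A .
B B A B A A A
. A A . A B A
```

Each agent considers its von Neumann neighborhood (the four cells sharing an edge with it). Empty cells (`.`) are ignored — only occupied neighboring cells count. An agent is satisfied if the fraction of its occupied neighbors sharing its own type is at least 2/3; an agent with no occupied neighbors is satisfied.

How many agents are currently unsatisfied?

(0,1)A 0/2 not
(0,2)B 1/3 not
(0,3)A 2/3 satisfied
(0,4)A 2/3 satisfied
(0,5)B 0/3 not
(0,6)A 0/1 not
(1,0)A 1/2 not
(1,1)B 1/4 not
(1,2)B 3/4 satisfied
(1,3)A 2/4 not
(1,4)A 3/3 satisfied
(1,5)A 2/3 satisfied
(2,0)A 2/3 satisfied
(2,1)A 1/4 not
(2,2)B 3/4 satisfied
(2,3)B 1/3 not
(2,5)A 2/3 satisfied
(2,6)B 0/1 not
(3,0)B 2/3 satisfied
(3,1)B 3/4 satisfied
(3,2)B 2/4 not
(3,3)A 0/4 not
(3,4)B 0/3 not
(3,5)A 2/3 satisfied
(4,0)B 2/2 satisfied
(4,1)B 2/4 not
(4,2)A 1/4 not
(4,3)B 0/3 not
(4,4)A 2/4 not
(4,5)A 3/4 satisfied
(4,6)A 2/2 satisfied
(5,1)A 1/2 not
(5,2)A 2/2 satisfied
(5,4)A 1/2 not
(5,5)B 0/3 not
(5,6)A 1/2 not
Unsatisfied: (0,1), (0,2), (0,5), (0,6), (1,0), (1,1), (1,3), (2,1), (2,3), (2,6), (3,2), (3,3), (3,4), (4,1), (4,2), (4,3), (4,4), (5,1), (5,4), (5,5), (5,6) — 21 in total.

21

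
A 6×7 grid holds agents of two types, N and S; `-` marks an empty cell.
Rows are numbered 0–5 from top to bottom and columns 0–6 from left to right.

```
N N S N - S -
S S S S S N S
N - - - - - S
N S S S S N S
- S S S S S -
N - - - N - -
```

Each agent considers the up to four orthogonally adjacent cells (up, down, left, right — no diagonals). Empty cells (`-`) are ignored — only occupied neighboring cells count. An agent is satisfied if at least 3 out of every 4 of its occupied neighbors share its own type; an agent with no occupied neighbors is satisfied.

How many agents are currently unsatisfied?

19

Row 0: (0,0)N 1/2 unhappy · (0,1)N 1/3 unhappy · (0,2)S 1/3 unhappy · (0,3)N 0/2 unhappy · (0,5)S 0/1 unhappy
Row 1: (1,0)S 1/3 unhappy · (1,1)S 2/3 unhappy · (1,2)S 3/3 ok · (1,3)S 2/3 unhappy · (1,4)S 1/2 unhappy · (1,5)N 0/3 unhappy · (1,6)S 1/2 unhappy
Row 2: (2,0)N 1/2 unhappy · (2,6)S 2/2 ok
Row 3: (3,0)N 1/2 unhappy · (3,1)S 2/3 unhappy · (3,2)S 3/3 ok · (3,3)S 3/3 ok · (3,4)S 2/3 unhappy · (3,5)N 0/3 unhappy · (3,6)S 1/2 unhappy
Row 4: (4,1)S 2/2 ok · (4,2)S 3/3 ok · (4,3)S 3/3 ok · (4,4)S 3/4 ok · (4,5)S 1/2 unhappy
Row 5: (5,0)N 0/0 ok · (5,4)N 0/1 unhappy
Unsatisfied: (0,0), (0,1), (0,2), (0,3), (0,5), (1,0), (1,1), (1,3), (1,4), (1,5), (1,6), (2,0), (3,0), (3,1), (3,4), (3,5), (3,6), (4,5), (5,4) — 19 in total.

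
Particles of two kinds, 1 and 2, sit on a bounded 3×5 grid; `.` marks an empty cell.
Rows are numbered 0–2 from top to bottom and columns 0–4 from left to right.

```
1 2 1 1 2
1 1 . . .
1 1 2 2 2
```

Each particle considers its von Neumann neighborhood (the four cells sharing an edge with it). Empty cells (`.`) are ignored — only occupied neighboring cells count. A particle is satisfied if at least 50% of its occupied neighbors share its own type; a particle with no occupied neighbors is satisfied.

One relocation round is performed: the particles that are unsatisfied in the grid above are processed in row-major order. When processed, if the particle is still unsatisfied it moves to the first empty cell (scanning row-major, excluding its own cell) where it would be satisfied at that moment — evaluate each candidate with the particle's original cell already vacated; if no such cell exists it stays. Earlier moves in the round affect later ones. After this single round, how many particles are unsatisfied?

Initially unsatisfied (in order): (0,1), (0,4).
  (0,1) → (1,3).
  (0,4) → (1,2).
Resulting grid:
1 . 1 1 .
1 1 2 2 .
1 1 2 2 2
All satisfied now.

0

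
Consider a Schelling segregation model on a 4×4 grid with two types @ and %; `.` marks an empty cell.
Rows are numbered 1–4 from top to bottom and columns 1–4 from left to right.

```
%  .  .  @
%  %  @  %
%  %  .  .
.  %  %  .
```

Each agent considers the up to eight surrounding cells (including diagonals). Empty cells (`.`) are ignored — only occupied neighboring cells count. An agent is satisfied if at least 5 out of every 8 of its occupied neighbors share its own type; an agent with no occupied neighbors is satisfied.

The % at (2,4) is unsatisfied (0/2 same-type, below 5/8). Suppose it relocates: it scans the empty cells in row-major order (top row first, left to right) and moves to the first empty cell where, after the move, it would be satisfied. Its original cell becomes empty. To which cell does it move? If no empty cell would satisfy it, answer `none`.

Vacating (2,4). Empty cells in order:
  (1,2): 3/4 same-type → satisfied — stop here.

(1,2)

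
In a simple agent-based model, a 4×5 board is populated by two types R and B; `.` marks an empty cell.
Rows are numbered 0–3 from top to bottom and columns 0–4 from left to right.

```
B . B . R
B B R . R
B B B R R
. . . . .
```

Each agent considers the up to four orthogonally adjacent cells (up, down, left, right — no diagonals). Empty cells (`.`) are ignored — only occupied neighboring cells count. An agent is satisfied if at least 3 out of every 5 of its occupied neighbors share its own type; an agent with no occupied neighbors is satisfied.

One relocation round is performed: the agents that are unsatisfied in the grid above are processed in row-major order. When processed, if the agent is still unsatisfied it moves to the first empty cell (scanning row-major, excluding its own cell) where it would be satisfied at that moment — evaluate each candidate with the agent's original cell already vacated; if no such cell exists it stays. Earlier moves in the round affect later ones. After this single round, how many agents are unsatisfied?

Initially unsatisfied (in order): (0,2), (1,2), (2,2), (2,3).
  (0,2) → (0,1).
  (1,2) → (0,3).
  (2,2) → (1,2).
  (2,3): now satisfied by earlier moves; stays.
Resulting grid:
B B . R R
B B B . R
B B . R R
. . . . .
All satisfied now.

0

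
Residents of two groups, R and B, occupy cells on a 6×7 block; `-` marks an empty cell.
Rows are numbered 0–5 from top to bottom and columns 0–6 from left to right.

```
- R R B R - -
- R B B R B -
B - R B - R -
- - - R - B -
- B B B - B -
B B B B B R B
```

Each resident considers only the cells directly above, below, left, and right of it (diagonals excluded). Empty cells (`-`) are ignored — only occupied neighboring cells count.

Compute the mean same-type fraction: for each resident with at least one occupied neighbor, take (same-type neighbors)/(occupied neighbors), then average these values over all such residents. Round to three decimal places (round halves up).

0.500

Row 0: (0,1)R 2/2 · (0,2)R 1/3 · (0,3)B 1/3 · (0,4)R 1/2
Row 1: (1,1)R 1/2 · (1,2)B 1/4 · (1,3)B 3/4 · (1,4)R 1/3 · (1,5)B 0/2
Row 2: (2,0)B — no occupied neighbors · (2,2)R 0/2 · (2,3)B 1/3 · (2,5)R 0/2
Row 3: (3,3)R 0/2 · (3,5)B 1/2
Row 4: (4,1)B 2/2 · (4,2)B 3/3 · (4,3)B 2/3 · (4,5)B 1/2
Row 5: (5,0)B 1/1 · (5,1)B 3/3 · (5,2)B 3/3 · (5,3)B 3/3 · (5,4)B 1/2 · (5,5)R 0/3 · (5,6)B 0/1
Sum over 25 residents: 2/2 + 1/3 + 1/3 + 1/2 + 1/2 + 1/4 + 3/4 + 1/3 + 0/2 + 0/2 + 1/3 + 0/2 + 0/2 + 1/2 + 2/2 + 3/3 + 2/3 + 1/2 + 1/1 + 3/3 + 3/3 + 3/3 + 1/2 + 0/3 + 0/1 = 25/2; mean = 25/2 ÷ 25 = 1/2 = 0.5 → 0.500.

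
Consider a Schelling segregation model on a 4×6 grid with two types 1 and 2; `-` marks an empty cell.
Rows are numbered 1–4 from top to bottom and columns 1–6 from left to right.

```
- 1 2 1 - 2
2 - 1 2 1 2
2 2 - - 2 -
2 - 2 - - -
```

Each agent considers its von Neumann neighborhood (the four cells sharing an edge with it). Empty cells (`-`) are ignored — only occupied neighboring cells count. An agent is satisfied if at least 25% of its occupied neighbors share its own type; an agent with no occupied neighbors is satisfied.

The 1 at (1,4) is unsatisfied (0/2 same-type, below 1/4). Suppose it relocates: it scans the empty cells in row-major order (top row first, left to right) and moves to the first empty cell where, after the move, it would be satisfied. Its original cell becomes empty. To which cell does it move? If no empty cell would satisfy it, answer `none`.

Vacating (1,4). Empty cells in order:
  (1,1): 1/2 same-type → satisfied — stop here.

(1,1)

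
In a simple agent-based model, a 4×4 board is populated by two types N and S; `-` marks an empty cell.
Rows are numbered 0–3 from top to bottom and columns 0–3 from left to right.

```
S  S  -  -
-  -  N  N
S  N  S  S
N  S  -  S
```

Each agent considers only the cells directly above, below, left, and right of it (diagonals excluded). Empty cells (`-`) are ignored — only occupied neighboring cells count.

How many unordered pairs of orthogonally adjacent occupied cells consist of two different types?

7

Scan each occupied cell's neighbors to the right and below so each pair is counted once.
Row 0: S(0,0)–S(0,1)=  → 0/1 unlike.
Row 1: N(1,2)–N(1,3)= N(1,2)–S(2,2)≠ N(1,3)–S(2,3)≠  → 2/3 unlike.
Row 2: S(2,0)–N(2,1)≠ S(2,0)–N(3,0)≠ N(2,1)–S(2,2)≠ N(2,1)–S(3,1)≠ S(2,2)–S(2,3)= S(2,3)–S(3,3)=  → 4/6 unlike.
Row 3: N(3,0)–S(3,1)≠  → 1/1 unlike.
Total adjacent occupied pairs: 11; unlike-type pairs: 7.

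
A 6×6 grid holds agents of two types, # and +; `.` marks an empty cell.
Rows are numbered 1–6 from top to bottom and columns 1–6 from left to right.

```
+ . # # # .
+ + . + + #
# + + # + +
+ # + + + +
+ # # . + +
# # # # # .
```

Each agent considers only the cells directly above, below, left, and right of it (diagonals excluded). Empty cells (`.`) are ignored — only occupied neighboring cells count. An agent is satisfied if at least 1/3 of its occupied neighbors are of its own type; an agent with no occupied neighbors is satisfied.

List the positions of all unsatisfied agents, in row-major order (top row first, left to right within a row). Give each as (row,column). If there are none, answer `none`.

Row 1: (1,1)+ 1/1 ✓ · (1,3)# 1/1 ✓ · (1,4)# 2/3 ✓ · (1,5)# 1/2 ✓
Row 2: (2,1)+ 2/3 ✓ · (2,2)+ 2/2 ✓ · (2,4)+ 1/3 ✓ · (2,5)+ 2/4 ✓ · (2,6)# 0/2 ✗
Row 3: (3,1)# 0/3 ✗ · (3,2)+ 2/4 ✓ · (3,3)+ 2/3 ✓ · (3,4)# 0/4 ✗ · (3,5)+ 3/4 ✓ · (3,6)+ 2/3 ✓
Row 4: (4,1)+ 1/3 ✓ · (4,2)# 1/4 ✗ · (4,3)+ 2/4 ✓ · (4,4)+ 2/3 ✓ · (4,5)+ 4/4 ✓ · (4,6)+ 3/3 ✓
Row 5: (5,1)+ 1/3 ✓ · (5,2)# 3/4 ✓ · (5,3)# 2/3 ✓ · (5,5)+ 2/3 ✓ · (5,6)+ 2/2 ✓
Row 6: (6,1)# 1/2 ✓ · (6,2)# 3/3 ✓ · (6,3)# 3/3 ✓ · (6,4)# 2/2 ✓ · (6,5)# 1/2 ✓

(2,6), (3,1), (3,4), (4,2)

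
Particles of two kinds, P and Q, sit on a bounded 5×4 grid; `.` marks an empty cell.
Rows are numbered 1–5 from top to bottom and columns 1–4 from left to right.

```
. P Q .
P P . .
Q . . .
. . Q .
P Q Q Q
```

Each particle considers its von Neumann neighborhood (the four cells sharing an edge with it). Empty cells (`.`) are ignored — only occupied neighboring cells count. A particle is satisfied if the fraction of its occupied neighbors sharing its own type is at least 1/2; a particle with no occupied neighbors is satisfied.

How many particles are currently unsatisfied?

3

(1,2)P 1/2 satisfied
(1,3)Q 0/1 not
(2,1)P 1/2 satisfied
(2,2)P 2/2 satisfied
(3,1)Q 0/1 not
(4,3)Q 1/1 satisfied
(5,1)P 0/1 not
(5,2)Q 1/2 satisfied
(5,3)Q 3/3 satisfied
(5,4)Q 1/1 satisfied
Unsatisfied: (1,3), (3,1), (5,1) — 3 in total.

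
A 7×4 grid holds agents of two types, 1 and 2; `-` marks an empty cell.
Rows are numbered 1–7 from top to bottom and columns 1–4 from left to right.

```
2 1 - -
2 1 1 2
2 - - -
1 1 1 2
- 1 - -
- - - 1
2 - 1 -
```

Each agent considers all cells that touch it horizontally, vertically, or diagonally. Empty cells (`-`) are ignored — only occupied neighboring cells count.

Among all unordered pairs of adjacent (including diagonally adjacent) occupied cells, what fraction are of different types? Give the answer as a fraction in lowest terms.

Scan each occupied cell's neighbors to the right and below (and the two forward diagonals) so each pair is counted once.
From row 1: 3 unlike of 6 pairs (running 3/6).
From row 2: 3 unlike of 5 pairs (running 6/11).
From row 3: 2 unlike of 2 pairs (running 8/13).
From row 4: 1 unlike of 6 pairs (running 9/19).
From row 6: 0 unlike of 1 pairs (running 9/20).
Total adjacent occupied pairs: 20; unlike-type pairs: 9.
9/20 is already in lowest terms.

9/20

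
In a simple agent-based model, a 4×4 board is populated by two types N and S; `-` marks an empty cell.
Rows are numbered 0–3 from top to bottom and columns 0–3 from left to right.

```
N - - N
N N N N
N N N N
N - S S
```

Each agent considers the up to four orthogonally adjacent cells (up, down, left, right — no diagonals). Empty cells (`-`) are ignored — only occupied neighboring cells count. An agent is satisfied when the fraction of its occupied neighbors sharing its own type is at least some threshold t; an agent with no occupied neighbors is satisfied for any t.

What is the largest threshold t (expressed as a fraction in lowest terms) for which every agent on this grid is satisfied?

(0,0)N 1/1
(0,3)N 1/1
(1,0)N 3/3
(1,1)N 3/3
(1,2)N 3/3
(1,3)N 3/3
(2,0)N 3/3
(2,1)N 3/3
(2,2)N 3/4
(2,3)N 2/3
(3,0)N 1/1
(3,2)S 1/2
(3,3)S 1/2
The smallest same-type fraction is 1/2 at (3,2), which reduces to 1/2. Any threshold above that leaves this agent unsatisfied.

1/2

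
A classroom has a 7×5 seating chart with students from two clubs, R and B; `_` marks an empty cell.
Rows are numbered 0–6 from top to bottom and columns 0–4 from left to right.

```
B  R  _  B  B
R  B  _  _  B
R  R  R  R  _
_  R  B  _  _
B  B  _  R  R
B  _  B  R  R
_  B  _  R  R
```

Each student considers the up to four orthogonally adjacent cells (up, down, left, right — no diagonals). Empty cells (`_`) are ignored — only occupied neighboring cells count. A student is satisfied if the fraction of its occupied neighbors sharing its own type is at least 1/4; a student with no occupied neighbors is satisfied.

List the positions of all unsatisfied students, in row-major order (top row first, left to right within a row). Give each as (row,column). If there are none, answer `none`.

(0,0), (0,1), (1,1), (3,2), (5,2)

Row 0: (0,0)B 0/2 not · (0,1)R 0/2 not · (0,3)B 1/1 satisfied · (0,4)B 2/2 satisfied
Row 1: (1,0)R 1/3 satisfied · (1,1)B 0/3 not · (1,4)B 1/1 satisfied
Row 2: (2,0)R 2/2 satisfied · (2,1)R 3/4 satisfied · (2,2)R 2/3 satisfied · (2,3)R 1/1 satisfied
Row 3: (3,1)R 1/3 satisfied · (3,2)B 0/2 not
Row 4: (4,0)B 2/2 satisfied · (4,1)B 1/2 satisfied · (4,3)R 2/2 satisfied · (4,4)R 2/2 satisfied
Row 5: (5,0)B 1/1 satisfied · (5,2)B 0/1 not · (5,3)R 3/4 satisfied · (5,4)R 3/3 satisfied
Row 6: (6,1)B 0/0 satisfied · (6,3)R 2/2 satisfied · (6,4)R 2/2 satisfied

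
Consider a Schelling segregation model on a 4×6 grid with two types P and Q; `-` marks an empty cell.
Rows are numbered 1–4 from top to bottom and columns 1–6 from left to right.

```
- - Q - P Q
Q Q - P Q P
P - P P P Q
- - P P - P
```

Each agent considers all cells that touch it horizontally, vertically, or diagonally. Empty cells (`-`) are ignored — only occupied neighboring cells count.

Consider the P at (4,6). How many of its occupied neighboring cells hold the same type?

Occupied neighbors of (4,6): (3,5)=P, (3,6)=Q.
Same type (P): 1 of 2.

1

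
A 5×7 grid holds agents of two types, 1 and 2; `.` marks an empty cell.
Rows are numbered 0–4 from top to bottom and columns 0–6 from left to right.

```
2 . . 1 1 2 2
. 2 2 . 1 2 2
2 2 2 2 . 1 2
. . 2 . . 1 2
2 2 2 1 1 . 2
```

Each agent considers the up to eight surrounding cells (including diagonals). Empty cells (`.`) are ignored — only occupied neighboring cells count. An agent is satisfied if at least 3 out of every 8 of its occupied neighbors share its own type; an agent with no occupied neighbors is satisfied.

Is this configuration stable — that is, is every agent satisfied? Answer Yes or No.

No

(0,0)2 1/1 satisfied
(0,3)1 2/3 satisfied
(0,4)1 2/4 satisfied
(0,5)2 3/5 satisfied
(0,6)2 3/3 satisfied
(1,1)2 5/5 satisfied
(1,2)2 4/5 satisfied
(1,4)1 3/6 satisfied
(1,5)2 4/7 satisfied
(1,6)2 4/5 satisfied
(2,0)2 2/2 satisfied
(2,1)2 5/5 satisfied
(2,2)2 5/5 satisfied
(2,3)2 3/4 satisfied
(2,5)1 2/6 not
(2,6)2 3/5 satisfied
(3,2)2 5/6 satisfied
(3,5)1 2/5 satisfied
(3,6)2 2/4 satisfied
(4,0)2 1/1 satisfied
(4,1)2 3/3 satisfied
(4,2)2 2/3 satisfied
(4,3)1 1/3 not
(4,4)1 2/2 satisfied
(4,6)2 1/2 satisfied
For instance (2,5) has only 2/6 same-type neighbors, below 3/8.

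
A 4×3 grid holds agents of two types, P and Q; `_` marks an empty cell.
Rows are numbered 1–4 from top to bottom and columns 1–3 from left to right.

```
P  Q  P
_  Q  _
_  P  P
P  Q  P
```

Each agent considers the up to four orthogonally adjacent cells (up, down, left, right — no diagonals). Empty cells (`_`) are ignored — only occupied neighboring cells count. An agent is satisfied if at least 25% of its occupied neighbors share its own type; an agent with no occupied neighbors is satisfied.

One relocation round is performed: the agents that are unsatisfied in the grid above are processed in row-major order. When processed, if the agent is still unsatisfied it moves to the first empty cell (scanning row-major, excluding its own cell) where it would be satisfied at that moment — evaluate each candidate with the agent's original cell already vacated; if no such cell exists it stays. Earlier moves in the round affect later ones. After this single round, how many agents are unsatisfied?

0

Initially unsatisfied (in order): (1,1), (1,3), (4,1), (4,2).
  (1,1) → (2,3).
  (1,3): now satisfied by earlier moves; stays.
  (4,1) → (3,1).
  (4,2) → (1,1).
Resulting grid:
Q Q P
_ Q P
P P P
_ _ P
All satisfied now.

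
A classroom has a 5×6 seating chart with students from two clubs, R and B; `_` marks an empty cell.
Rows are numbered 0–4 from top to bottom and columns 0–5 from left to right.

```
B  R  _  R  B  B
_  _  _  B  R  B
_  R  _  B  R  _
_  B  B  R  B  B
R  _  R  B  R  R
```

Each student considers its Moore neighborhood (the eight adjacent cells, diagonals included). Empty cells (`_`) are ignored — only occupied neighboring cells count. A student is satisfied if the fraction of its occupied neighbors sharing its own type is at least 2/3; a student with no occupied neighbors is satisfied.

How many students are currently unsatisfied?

Row 0: (0,0)B 0/1 unhappy · (0,1)R 0/1 unhappy · (0,3)R 1/3 unhappy · (0,4)B 3/5 unhappy · (0,5)B 2/3 ok
Row 1: (1,3)B 2/5 unhappy · (1,4)R 2/7 unhappy · (1,5)B 2/4 unhappy
Row 2: (2,1)R 0/2 unhappy · (2,3)B 3/6 unhappy · (2,4)R 2/7 unhappy
Row 3: (3,1)B 1/4 unhappy · (3,2)B 3/6 unhappy · (3,3)R 3/7 unhappy · (3,4)B 3/7 unhappy · (3,5)B 1/4 unhappy
Row 4: (4,0)R 0/1 unhappy · (4,2)R 1/4 unhappy · (4,3)B 2/5 unhappy · (4,4)R 2/5 unhappy · (4,5)R 1/3 unhappy
Unsatisfied: (0,0), (0,1), (0,3), (0,4), (1,3), (1,4), (1,5), (2,1), (2,3), (2,4), (3,1), (3,2), (3,3), (3,4), (3,5), (4,0), (4,2), (4,3), (4,4), (4,5) — 20 in total.

20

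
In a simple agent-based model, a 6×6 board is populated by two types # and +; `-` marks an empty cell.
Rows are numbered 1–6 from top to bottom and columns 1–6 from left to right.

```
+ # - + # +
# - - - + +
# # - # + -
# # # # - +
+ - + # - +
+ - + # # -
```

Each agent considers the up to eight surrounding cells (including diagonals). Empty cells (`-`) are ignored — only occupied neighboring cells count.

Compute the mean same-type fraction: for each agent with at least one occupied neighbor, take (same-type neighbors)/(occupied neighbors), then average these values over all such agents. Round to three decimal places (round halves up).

0.598

(1,1)+ 0/2
(1,2)# 1/2
(1,4)+ 1/2
(1,5)# 0/4
(1,6)+ 2/3
(2,1)# 3/4
(2,5)+ 4/6
(2,6)+ 3/4
(3,1)# 4/4
(3,2)# 5/5
(3,4)# 2/4
(3,5)+ 3/5
(4,1)# 3/4
(4,2)# 4/6
(4,3)# 5/6
(4,4)# 3/5
(4,6)+ 2/2
(5,1)+ 1/3
(5,3)+ 1/6
(5,4)# 4/6
(5,6)+ 1/2
(6,1)+ 1/1
(6,3)+ 1/3
(6,4)# 2/4
(6,5)# 2/3
Sum over 25 agents: 0/2 + 1/2 + 1/2 + 0/4 + 2/3 + 3/4 + 4/6 + 3/4 + 4/4 + 5/5 + 2/4 + 3/5 + 3/4 + 4/6 + 5/6 + 3/5 + 2/2 + 1/3 + 1/6 + 4/6 + 1/2 + 1/1 + 1/3 + 2/4 + 2/3 = 299/20; mean = 299/20 ÷ 25 = 299/500 = 0.598 → 0.598.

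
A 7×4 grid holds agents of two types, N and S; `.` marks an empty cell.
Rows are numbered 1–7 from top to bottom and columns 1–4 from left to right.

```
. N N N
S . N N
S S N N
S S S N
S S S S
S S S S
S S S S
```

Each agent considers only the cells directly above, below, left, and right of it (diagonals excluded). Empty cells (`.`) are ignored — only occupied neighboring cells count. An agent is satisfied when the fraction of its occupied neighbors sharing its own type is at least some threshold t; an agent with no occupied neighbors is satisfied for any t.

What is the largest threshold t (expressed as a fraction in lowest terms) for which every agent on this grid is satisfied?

1/3

(1,2)N 1/1
(1,3)N 3/3
(1,4)N 2/2
(2,1)S 1/1
(2,3)N 3/3
(2,4)N 3/3
(3,1)S 3/3
(3,2)S 2/3
(3,3)N 2/4
(3,4)N 3/3
(4,1)S 3/3
(4,2)S 4/4
(4,3)S 2/4
(4,4)N 1/3
(5,1)S 3/3
(5,2)S 4/4
(5,3)S 4/4
(5,4)S 2/3
(6,1)S 3/3
(6,2)S 4/4
(6,3)S 4/4
(6,4)S 3/3
(7,1)S 2/2
(7,2)S 3/3
(7,3)S 3/3
(7,4)S 2/2
The smallest same-type fraction is 1/3 at (4,4), which reduces to 1/3. Any threshold above that leaves this agent unsatisfied.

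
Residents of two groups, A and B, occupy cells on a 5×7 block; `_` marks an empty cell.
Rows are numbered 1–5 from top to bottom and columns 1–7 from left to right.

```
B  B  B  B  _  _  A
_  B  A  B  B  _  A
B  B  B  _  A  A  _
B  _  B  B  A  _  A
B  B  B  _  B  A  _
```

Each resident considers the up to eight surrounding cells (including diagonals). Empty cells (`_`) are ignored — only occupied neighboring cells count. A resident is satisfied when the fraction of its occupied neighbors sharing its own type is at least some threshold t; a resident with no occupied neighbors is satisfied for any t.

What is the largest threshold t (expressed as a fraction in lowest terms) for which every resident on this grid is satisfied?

0/1

Row 1: (1,1)B 2/2 · (1,2)B 3/4 · (1,3)B 4/5 · (1,4)B 3/4 · (1,7)A 1/1
Row 2: (2,2)B 6/7 · (2,3)A 0/7 · (2,4)B 4/6 · (2,5)B 2/4 · (2,7)A 2/2
Row 3: (3,1)B 3/3 · (3,2)B 5/6 · (3,3)B 5/6 · (3,5)A 2/5 · (3,6)A 4/5
Row 4: (4,1)B 4/4 · (4,3)B 5/5 · (4,4)B 4/6 · (4,5)A 3/5 · (4,7)A 2/2
Row 5: (5,1)B 2/2 · (5,2)B 4/4 · (5,3)B 3/3 · (5,5)B 1/3 · (5,6)A 2/3
The smallest same-type fraction is 0/7 at (2,3), which reduces to 0/1. Any threshold above that leaves this resident unsatisfied.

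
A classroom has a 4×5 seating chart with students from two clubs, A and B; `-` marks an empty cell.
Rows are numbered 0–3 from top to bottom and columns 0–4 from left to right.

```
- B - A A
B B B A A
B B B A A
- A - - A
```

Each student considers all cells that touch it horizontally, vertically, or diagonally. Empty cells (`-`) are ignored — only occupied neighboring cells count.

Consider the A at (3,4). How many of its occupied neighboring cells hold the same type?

2

Occupied neighbors of (3,4): (2,3)=A, (2,4)=A.
Same type (A): 2 of 2.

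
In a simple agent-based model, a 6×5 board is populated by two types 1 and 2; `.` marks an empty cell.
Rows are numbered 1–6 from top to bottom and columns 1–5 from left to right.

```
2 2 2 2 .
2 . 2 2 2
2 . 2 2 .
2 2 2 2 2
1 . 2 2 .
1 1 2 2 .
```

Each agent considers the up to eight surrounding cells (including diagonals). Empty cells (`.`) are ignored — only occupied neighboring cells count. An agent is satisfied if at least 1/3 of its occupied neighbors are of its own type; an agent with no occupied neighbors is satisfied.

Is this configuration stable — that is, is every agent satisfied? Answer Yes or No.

Yes

(1,1)2 2/2 ✓
(1,2)2 4/4 ✓
(1,3)2 4/4 ✓
(1,4)2 4/4 ✓
(2,1)2 3/3 ✓
(2,3)2 6/6 ✓
(2,4)2 6/6 ✓
(2,5)2 3/3 ✓
(3,1)2 3/3 ✓
(3,3)2 6/6 ✓
(3,4)2 7/7 ✓
(4,1)2 2/3 ✓
(4,2)2 5/6 ✓
(4,3)2 6/6 ✓
(4,4)2 6/6 ✓
(4,5)2 3/3 ✓
(5,1)1 2/4 ✓
(5,3)2 6/7 ✓
(5,4)2 6/6 ✓
(6,1)1 2/2 ✓
(6,2)1 2/4 ✓
(6,3)2 3/4 ✓
(6,4)2 3/3 ✓
All meet the threshold, so the configuration is stable.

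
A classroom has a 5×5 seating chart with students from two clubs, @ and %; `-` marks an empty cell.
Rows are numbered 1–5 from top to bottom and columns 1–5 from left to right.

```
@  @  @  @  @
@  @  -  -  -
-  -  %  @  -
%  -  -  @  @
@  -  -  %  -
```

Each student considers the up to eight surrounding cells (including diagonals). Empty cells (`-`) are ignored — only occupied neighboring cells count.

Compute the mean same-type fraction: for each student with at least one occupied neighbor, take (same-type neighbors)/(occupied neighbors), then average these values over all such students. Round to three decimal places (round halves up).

0.617

Row 1: (1,1)@ 3/3 · (1,2)@ 4/4 · (1,3)@ 3/3 · (1,4)@ 2/2 · (1,5)@ 1/1
Row 2: (2,1)@ 3/3 · (2,2)@ 4/5
Row 3: (3,3)% 0/3 · (3,4)@ 2/3
Row 4: (4,1)% 0/1 · (4,4)@ 2/4 · (4,5)@ 2/3
Row 5: (5,1)@ 0/1 · (5,4)% 0/2
Sum over 14 students: 3/3 + 4/4 + 3/3 + 2/2 + 1/1 + 3/3 + 4/5 + 0/3 + 2/3 + 0/1 + 2/4 + 2/3 + 0/1 + 0/2 = 259/30; mean = 259/30 ÷ 14 = 37/60 = 0.616666… → 0.617.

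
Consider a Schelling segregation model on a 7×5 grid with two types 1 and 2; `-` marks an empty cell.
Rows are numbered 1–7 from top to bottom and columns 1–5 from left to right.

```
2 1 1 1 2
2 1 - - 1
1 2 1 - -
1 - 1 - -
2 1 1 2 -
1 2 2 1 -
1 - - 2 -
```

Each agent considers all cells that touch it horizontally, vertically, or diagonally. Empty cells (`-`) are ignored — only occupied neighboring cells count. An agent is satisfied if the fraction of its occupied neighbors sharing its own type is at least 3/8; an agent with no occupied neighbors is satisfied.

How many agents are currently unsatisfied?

7

(1,1)2 1/3 ✗
(1,2)1 2/4 ✓
(1,3)1 3/3 ✓
(1,4)1 2/3 ✓
(1,5)2 0/2 ✗
(2,1)2 2/5 ✓
(2,2)1 4/7 ✓
(2,5)1 1/2 ✓
(3,1)1 2/4 ✓
(3,2)2 1/6 ✗
(3,3)1 2/3 ✓
(4,1)1 2/4 ✓
(4,3)1 3/5 ✓
(5,1)2 1/4 ✗
(5,2)1 4/7 ✓
(5,3)1 3/6 ✓
(5,4)2 1/4 ✗
(6,1)1 2/4 ✓
(6,2)2 2/6 ✗
(6,3)2 3/6 ✓
(6,4)1 1/4 ✗
(7,1)1 1/2 ✓
(7,4)2 1/2 ✓
Unsatisfied: (1,1), (1,5), (3,2), (5,1), (5,4), (6,2), (6,4) — 7 in total.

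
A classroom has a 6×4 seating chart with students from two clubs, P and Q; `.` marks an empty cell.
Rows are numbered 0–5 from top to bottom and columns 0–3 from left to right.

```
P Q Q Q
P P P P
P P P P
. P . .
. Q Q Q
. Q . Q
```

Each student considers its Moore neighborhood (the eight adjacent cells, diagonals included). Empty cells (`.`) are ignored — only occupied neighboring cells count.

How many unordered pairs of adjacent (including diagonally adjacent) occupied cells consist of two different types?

11

Scan each occupied cell's neighbors to the right and below (and the two forward diagonals) so each pair is counted once.
From row 0: 9 unlike of 13 pairs (running 9/13).
From row 1: 0 unlike of 13 pairs (running 9/26).
From row 2: 0 unlike of 6 pairs (running 9/32).
From row 3: 2 unlike of 2 pairs (running 11/34).
From row 4: 0 unlike of 6 pairs (running 11/40).
Total adjacent occupied pairs: 40; unlike-type pairs: 11.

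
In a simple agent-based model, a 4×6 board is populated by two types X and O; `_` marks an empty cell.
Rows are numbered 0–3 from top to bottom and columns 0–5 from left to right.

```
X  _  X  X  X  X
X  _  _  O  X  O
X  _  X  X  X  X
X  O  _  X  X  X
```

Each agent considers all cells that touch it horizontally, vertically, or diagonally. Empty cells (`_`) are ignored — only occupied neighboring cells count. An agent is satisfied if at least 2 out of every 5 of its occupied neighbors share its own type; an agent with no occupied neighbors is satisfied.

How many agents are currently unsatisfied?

3

Row 0: (0,0)X 1/1 ok · (0,2)X 1/2 ok · (0,3)X 3/4 ok · (0,4)X 3/5 ok · (0,5)X 2/3 ok
Row 1: (1,0)X 2/2 ok · (1,3)O 0/7 unhappy · (1,4)X 6/8 ok · (1,5)O 0/5 unhappy
Row 2: (2,0)X 2/3 ok · (2,2)X 2/4 ok · (2,3)X 5/6 ok · (2,4)X 6/8 ok · (2,5)X 4/5 ok
Row 3: (3,0)X 1/2 ok · (3,1)O 0/3 unhappy · (3,3)X 4/4 ok · (3,4)X 5/5 ok · (3,5)X 3/3 ok
Unsatisfied: (1,3), (1,5), (3,1) — 3 in total.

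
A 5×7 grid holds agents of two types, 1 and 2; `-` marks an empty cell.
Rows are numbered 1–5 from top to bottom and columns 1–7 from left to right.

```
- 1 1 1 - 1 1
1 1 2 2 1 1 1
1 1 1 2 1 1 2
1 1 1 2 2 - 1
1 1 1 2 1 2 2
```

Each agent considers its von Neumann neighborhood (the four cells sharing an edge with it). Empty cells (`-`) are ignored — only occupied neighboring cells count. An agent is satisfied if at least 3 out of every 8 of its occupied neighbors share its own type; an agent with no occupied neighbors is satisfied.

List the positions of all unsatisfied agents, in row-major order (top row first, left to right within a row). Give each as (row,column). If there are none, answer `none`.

(2,3), (3,7), (4,5), (4,7), (5,4), (5,5)

Row 1: (1,2)1 2/2 ✓ · (1,3)1 2/3 ✓ · (1,4)1 1/2 ✓ · (1,6)1 2/2 ✓ · (1,7)1 2/2 ✓
Row 2: (2,1)1 2/2 ✓ · (2,2)1 3/4 ✓ · (2,3)2 1/4 ✗ · (2,4)2 2/4 ✓ · (2,5)1 2/3 ✓ · (2,6)1 4/4 ✓ · (2,7)1 2/3 ✓
Row 3: (3,1)1 3/3 ✓ · (3,2)1 4/4 ✓ · (3,3)1 2/4 ✓ · (3,4)2 2/4 ✓ · (3,5)1 2/4 ✓ · (3,6)1 2/3 ✓ · (3,7)2 0/3 ✗
Row 4: (4,1)1 3/3 ✓ · (4,2)1 4/4 ✓ · (4,3)1 3/4 ✓ · (4,4)2 3/4 ✓ · (4,5)2 1/3 ✗ · (4,7)1 0/2 ✗
Row 5: (5,1)1 2/2 ✓ · (5,2)1 3/3 ✓ · (5,3)1 2/3 ✓ · (5,4)2 1/3 ✗ · (5,5)1 0/3 ✗ · (5,6)2 1/2 ✓ · (5,7)2 1/2 ✓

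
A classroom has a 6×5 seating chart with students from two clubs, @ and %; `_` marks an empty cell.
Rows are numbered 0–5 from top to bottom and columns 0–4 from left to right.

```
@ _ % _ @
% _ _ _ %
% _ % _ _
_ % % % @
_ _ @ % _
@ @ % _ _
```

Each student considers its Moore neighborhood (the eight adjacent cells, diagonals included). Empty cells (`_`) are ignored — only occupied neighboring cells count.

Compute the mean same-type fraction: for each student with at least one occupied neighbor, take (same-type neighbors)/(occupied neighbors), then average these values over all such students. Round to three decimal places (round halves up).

Row 0: (0,0)@ 0/1 · (0,2)% — no occupied neighbors · (0,4)@ 0/1
Row 1: (1,0)% 1/2 · (1,4)% 0/1
Row 2: (2,0)% 2/2 · (2,2)% 3/3
Row 3: (3,1)% 3/4 · (3,2)% 4/5 · (3,3)% 3/5 · (3,4)@ 0/2
Row 4: (4,2)@ 1/6 · (4,3)% 3/5
Row 5: (5,0)@ 1/1 · (5,1)@ 2/3 · (5,2)% 1/3
Sum over 15 students: 0/1 + 0/1 + 1/2 + 0/1 + 2/2 + 3/3 + 3/4 + 4/5 + 3/5 + 0/2 + 1/6 + 3/5 + 1/1 + 2/3 + 1/3 = 89/12; mean = 89/12 ÷ 15 = 89/180 = 0.494444… → 0.494.

0.494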